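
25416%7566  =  2718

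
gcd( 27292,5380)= 4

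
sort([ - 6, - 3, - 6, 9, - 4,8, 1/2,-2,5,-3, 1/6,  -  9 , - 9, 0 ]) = [ - 9, - 9, - 6, - 6, - 4, - 3, - 3, - 2, 0 , 1/6, 1/2, 5 , 8, 9 ]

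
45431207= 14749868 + 30681339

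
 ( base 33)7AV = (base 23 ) f23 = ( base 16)1F30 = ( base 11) 5AA9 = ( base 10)7984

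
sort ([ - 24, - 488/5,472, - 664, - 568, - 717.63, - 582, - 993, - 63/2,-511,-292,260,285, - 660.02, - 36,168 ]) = [ - 993, - 717.63, - 664, - 660.02,  -  582, - 568,-511,  -  292, - 488/5, - 36,-63/2, - 24,  168,260,285,472] 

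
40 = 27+13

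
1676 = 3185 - 1509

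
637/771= 637/771 = 0.83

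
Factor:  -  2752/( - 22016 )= 2^( - 3 ) = 1/8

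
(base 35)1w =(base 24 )2j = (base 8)103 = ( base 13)52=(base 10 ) 67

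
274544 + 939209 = 1213753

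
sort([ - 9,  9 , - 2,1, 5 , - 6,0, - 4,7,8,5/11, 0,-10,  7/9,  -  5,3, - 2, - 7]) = [ - 10, - 9, - 7,  -  6,  -  5, - 4, - 2, - 2,0, 0,5/11,7/9,1,3,5,7, 8, 9]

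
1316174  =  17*77422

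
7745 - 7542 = 203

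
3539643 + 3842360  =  7382003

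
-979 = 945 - 1924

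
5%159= 5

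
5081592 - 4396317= 685275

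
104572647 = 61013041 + 43559606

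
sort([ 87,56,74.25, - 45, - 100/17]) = [ - 45, - 100/17 , 56, 74.25,87 ] 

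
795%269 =257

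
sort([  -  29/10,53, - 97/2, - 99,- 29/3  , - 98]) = [ - 99, - 98,-97/2, - 29/3, - 29/10, 53 ]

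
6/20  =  3/10 = 0.30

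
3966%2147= 1819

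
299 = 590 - 291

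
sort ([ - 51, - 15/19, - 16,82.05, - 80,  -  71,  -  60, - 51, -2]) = [-80, - 71, - 60,-51,-51, - 16,-2, - 15/19, 82.05]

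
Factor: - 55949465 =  - 5^1*11^1*13^1*17^1*4603^1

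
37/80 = 37/80 = 0.46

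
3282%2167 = 1115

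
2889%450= 189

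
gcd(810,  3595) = 5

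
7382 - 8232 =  - 850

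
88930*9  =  800370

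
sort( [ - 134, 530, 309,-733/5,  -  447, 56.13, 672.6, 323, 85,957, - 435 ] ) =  [ - 447, - 435, - 733/5, - 134,56.13,85, 309 , 323,530, 672.6, 957 ] 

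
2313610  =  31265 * 74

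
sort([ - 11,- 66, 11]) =[ - 66, - 11, 11]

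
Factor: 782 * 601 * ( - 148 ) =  - 69557336 = -2^3*17^1*23^1 * 37^1*601^1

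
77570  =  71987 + 5583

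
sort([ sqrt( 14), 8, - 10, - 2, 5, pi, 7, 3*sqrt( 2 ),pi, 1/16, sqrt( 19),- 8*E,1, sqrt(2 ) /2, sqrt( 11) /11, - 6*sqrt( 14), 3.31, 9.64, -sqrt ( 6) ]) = [ - 6*sqrt( 14 ), - 8*E,  -  10, - sqrt(6), - 2, 1/16,sqrt( 11 ) /11 , sqrt( 2) /2, 1, pi, pi, 3.31, sqrt( 14), 3 * sqrt( 2), sqrt(  19),  5, 7, 8,9.64]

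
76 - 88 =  - 12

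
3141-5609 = -2468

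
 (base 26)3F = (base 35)2n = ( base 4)1131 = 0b1011101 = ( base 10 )93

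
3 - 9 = - 6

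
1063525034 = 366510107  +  697014927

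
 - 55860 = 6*( - 9310) 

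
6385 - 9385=-3000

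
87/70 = 1 + 17/70 = 1.24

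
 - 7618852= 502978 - 8121830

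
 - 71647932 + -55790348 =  - 127438280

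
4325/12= 4325/12=360.42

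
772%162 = 124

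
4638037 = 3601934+1036103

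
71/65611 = 71/65611 = 0.00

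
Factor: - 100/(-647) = 2^2*  5^2*647^(-1 )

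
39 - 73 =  -34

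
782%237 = 71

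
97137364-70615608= 26521756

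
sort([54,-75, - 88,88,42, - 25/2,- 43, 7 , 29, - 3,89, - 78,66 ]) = [  -  88 , - 78, - 75, - 43, - 25/2,  -  3 , 7, 29,42,  54,  66,88,89 ]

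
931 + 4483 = 5414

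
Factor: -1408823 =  - 13^1*307^1*353^1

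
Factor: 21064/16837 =2^3*113^(  -  1)*149^( - 1 )*2633^1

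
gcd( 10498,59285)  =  1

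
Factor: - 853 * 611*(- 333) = 3^2 * 13^1 *37^1 *47^1 * 853^1 = 173553939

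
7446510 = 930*8007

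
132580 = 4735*28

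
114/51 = 38/17 = 2.24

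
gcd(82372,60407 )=1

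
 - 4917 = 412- 5329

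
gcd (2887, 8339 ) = 1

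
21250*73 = 1551250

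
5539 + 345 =5884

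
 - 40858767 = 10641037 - 51499804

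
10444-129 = 10315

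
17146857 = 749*22893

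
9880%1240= 1200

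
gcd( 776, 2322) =2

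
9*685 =6165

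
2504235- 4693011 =- 2188776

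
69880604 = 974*71746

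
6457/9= 717+4/9 = 717.44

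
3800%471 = 32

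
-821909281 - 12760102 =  - 834669383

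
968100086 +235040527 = 1203140613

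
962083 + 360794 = 1322877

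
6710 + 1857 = 8567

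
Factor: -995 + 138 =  - 857 = -857^1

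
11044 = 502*22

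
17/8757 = 17/8757 =0.00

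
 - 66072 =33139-99211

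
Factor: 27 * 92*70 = 173880=   2^3 *3^3*5^1*7^1 * 23^1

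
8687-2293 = 6394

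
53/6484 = 53/6484=0.01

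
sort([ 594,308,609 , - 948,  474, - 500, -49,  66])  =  [-948, -500  , - 49,66,308,474, 594, 609]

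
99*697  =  69003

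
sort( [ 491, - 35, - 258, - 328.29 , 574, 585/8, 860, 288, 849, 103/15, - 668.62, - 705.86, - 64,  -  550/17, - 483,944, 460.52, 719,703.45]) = [-705.86, - 668.62,-483, - 328.29, - 258,-64, - 35, - 550/17,103/15,585/8, 288 , 460.52,491, 574 , 703.45,719,849, 860,944 ] 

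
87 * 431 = 37497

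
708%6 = 0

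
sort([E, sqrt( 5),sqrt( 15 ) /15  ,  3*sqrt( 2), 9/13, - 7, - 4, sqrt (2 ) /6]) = [-7, - 4,sqrt(2 ) /6 , sqrt( 15)/15, 9/13,sqrt(5 ) , E, 3* sqrt( 2 ) ] 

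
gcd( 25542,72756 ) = 774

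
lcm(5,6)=30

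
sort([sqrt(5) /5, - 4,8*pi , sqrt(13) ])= [ - 4,sqrt( 5)/5, sqrt( 13 ),  8*pi] 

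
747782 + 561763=1309545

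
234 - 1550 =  - 1316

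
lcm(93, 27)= 837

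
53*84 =4452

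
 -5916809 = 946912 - 6863721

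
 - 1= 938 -939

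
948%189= 3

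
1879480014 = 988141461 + 891338553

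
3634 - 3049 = 585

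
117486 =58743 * 2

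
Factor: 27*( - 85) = -2295 = -3^3 *5^1 *17^1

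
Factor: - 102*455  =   - 46410 = - 2^1*3^1*5^1*7^1*13^1*17^1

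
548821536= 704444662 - 155623126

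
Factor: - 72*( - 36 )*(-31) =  - 2^5 *3^4*31^1 = -  80352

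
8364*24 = 200736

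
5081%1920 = 1241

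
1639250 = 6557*250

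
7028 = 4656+2372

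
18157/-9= - 2018 + 5/9 = - 2017.44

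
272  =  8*34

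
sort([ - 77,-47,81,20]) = [ - 77, - 47,20,81 ]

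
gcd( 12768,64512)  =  672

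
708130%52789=21873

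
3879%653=614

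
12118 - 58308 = -46190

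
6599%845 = 684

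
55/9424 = 55/9424 = 0.01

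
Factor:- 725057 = -725057^1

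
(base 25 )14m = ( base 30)OR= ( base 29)PM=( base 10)747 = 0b1011101011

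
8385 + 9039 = 17424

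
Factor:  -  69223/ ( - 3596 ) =77/4 = 2^( - 2)* 7^1*11^1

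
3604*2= 7208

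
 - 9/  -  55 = 9/55 = 0.16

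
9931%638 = 361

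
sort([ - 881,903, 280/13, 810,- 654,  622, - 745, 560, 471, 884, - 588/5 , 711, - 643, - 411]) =[ - 881, - 745 , - 654, - 643, - 411,  -  588/5, 280/13, 471, 560, 622, 711,  810, 884, 903] 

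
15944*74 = 1179856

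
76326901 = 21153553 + 55173348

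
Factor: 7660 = 2^2*5^1*383^1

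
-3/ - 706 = 3/706 = 0.00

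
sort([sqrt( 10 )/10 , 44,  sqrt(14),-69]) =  [ - 69, sqrt(10 ) /10,sqrt(14),44]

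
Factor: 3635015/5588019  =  3^( - 2)*5^1 * 17^( - 1) * 36523^( - 1 )*727003^1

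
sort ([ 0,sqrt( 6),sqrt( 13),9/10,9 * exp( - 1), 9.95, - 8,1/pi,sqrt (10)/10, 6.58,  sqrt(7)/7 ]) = [ - 8,0,sqrt(10)/10,  1/pi, sqrt( 7 ) /7, 9/10,sqrt(6 ), 9*exp( - 1 ),  sqrt( 13),6.58,9.95]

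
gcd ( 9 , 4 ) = 1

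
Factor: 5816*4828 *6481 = 181984198688  =  2^5*17^1*71^1*727^1*6481^1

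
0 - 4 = -4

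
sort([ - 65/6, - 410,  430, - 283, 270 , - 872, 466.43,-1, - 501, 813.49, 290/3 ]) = [ - 872, - 501,-410, - 283, - 65/6, - 1, 290/3, 270, 430,466.43, 813.49 ]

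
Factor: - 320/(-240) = 2^2 * 3^( - 1) = 4/3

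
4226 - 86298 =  - 82072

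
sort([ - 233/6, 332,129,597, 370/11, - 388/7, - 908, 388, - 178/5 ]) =[ - 908  , - 388/7, - 233/6 , - 178/5,370/11, 129, 332,388, 597]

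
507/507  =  1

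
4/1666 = 2/833 = 0.00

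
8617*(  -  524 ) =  - 4515308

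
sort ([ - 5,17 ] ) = [ - 5, 17] 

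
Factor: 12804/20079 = 44/69 = 2^2*3^( -1 )*11^1*23^( - 1) 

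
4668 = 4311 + 357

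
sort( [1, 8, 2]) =[1,2 , 8 ] 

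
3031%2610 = 421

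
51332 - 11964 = 39368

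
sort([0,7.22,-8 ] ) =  [ - 8,0, 7.22]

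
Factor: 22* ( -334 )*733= - 2^2 * 11^1*167^1*733^1 = - 5386084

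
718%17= 4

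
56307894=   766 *73509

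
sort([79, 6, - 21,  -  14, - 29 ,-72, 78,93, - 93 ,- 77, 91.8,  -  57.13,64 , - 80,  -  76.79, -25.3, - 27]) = [- 93, - 80 , -77,  -  76.79, - 72, - 57.13, - 29, - 27,-25.3, - 21, - 14,6 , 64,78, 79, 91.8, 93] 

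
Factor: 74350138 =2^1 * 41^1 * 103^1 * 8803^1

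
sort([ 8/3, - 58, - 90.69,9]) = [ - 90.69, - 58, 8/3, 9 ]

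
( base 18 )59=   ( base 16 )63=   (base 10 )99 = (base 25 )3O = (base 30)39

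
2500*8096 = 20240000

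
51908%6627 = 5519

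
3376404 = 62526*54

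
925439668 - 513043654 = 412396014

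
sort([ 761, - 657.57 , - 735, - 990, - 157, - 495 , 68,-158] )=[ - 990, - 735, - 657.57 , - 495, - 158, - 157, 68, 761] 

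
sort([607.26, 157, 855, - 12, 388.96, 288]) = [-12, 157 , 288,388.96,  607.26 , 855]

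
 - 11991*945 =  - 11331495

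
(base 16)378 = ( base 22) 1I8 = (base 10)888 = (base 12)620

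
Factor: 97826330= 2^1* 5^1*7^1*17^1*82207^1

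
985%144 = 121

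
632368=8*79046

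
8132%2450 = 782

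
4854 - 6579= - 1725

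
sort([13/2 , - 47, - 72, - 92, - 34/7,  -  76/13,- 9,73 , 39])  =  [ - 92,- 72, - 47 , - 9,  -  76/13, - 34/7,13/2,39,73 ]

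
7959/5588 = 7959/5588 = 1.42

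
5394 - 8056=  - 2662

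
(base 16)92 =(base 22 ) 6e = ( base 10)146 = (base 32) 4i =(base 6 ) 402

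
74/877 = 74/877 = 0.08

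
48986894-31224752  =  17762142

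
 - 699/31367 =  - 1 + 30668/31367 = - 0.02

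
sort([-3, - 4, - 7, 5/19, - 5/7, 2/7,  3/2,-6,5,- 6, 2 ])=[ -7, - 6,- 6,  -  4,- 3, - 5/7,5/19 , 2/7,  3/2,2,5] 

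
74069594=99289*746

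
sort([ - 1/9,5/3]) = [ - 1/9,5/3]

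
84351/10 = 84351/10  =  8435.10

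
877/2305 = 877/2305 = 0.38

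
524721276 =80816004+443905272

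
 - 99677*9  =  -897093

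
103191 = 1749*59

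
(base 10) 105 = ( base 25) 45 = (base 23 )4D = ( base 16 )69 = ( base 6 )253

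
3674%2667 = 1007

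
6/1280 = 3/640 = 0.00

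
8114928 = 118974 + 7995954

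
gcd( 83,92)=1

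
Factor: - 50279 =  - 137^1 * 367^1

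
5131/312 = 5131/312 = 16.45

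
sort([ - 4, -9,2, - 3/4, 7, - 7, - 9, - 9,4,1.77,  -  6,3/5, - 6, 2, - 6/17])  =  [ - 9, - 9, - 9, - 7, - 6,- 6,  -  4,-3/4,- 6/17,3/5,1.77,2, 2, 4 , 7]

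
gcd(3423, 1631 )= 7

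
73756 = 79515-5759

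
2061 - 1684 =377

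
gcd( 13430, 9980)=10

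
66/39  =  22/13 = 1.69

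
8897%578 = 227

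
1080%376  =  328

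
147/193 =147/193  =  0.76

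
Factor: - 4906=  - 2^1 * 11^1*223^1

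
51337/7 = 51337/7 = 7333.86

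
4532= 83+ 4449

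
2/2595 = 2/2595 = 0.00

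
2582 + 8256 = 10838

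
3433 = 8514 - 5081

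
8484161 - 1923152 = 6561009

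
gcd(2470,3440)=10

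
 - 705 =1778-2483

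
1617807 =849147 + 768660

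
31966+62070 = 94036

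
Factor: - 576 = - 2^6*3^2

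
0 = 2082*0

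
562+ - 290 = 272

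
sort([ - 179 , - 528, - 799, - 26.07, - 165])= [-799, - 528 ,-179, - 165, - 26.07]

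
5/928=5/928 = 0.01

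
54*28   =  1512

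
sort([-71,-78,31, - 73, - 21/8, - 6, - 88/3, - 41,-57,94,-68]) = [ - 78, - 73, - 71, - 68,-57, -41,-88/3  , - 6, - 21/8,31,  94 ]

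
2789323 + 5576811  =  8366134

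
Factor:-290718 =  - 2^1*3^2*31^1 * 521^1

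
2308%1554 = 754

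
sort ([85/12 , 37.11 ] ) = [85/12,37.11]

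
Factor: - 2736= - 2^4 * 3^2*19^1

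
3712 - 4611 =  - 899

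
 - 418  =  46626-47044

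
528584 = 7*75512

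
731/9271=731/9271  =  0.08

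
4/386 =2/193 = 0.01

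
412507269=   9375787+403131482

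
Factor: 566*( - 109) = -2^1*109^1*283^1  =  - 61694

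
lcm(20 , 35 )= 140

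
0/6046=0= 0.00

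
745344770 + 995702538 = 1741047308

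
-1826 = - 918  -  908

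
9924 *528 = 5239872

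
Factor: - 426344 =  -2^3 * 137^1*389^1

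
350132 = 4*87533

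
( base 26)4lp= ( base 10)3275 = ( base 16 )CCB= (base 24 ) 5gb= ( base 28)44r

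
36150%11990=180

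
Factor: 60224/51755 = 2^6*5^(-1 )*11^( - 1) = 64/55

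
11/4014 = 11/4014   =  0.00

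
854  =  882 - 28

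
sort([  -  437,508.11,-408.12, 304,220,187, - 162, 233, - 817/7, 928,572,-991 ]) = [- 991, - 437, - 408.12, - 162, - 817/7, 187, 220  ,  233,  304,  508.11, 572, 928 ] 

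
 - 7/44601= -7/44601= -0.00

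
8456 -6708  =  1748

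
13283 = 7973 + 5310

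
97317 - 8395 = 88922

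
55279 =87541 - 32262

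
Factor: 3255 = 3^1*5^1*7^1*31^1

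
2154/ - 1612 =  - 1077/806 = - 1.34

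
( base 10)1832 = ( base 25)2n7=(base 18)5be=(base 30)212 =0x728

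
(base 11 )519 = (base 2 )1001110001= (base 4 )21301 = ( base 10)625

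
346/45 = 7+31/45 =7.69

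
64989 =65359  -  370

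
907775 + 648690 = 1556465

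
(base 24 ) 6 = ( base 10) 6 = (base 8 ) 6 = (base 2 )110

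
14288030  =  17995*794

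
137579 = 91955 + 45624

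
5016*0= 0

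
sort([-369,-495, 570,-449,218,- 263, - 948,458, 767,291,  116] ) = [-948, -495, - 449,-369,- 263,116, 218, 291, 458,570, 767]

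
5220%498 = 240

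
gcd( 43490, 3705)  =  5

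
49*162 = 7938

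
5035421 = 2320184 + 2715237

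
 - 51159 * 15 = - 767385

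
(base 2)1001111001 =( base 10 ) 633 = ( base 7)1563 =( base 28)MH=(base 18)1h3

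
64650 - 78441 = -13791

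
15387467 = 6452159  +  8935308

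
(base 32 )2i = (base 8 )122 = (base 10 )82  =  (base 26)34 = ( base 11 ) 75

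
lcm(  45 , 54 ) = 270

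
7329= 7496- 167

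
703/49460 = 703/49460 = 0.01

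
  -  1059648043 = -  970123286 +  - 89524757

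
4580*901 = 4126580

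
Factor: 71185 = 5^1*23^1*619^1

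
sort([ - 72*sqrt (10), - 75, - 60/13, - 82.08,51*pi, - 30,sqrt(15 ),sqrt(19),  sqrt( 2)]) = [-72 * sqrt ( 10), - 82.08,-75,-30, - 60/13,sqrt(2),sqrt( 15 ), sqrt(19),  51*pi ] 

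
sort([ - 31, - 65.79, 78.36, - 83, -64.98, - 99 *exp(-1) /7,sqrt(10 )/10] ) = [ - 83,  -  65.79,- 64.98, - 31,-99*exp(-1 ) /7,  sqrt(10) /10,78.36] 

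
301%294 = 7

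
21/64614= 7/21538  =  0.00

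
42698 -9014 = 33684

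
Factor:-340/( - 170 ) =2^1 = 2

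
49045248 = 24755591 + 24289657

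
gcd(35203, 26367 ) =47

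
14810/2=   7405 = 7405.00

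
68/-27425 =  - 1 + 27357/27425 = - 0.00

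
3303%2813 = 490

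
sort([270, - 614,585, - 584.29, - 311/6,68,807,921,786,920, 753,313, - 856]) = [ - 856, - 614 ,-584.29, - 311/6,68, 270, 313,585,753,786, 807, 920, 921] 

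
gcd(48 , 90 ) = 6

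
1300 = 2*650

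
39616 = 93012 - 53396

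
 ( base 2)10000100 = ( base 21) 66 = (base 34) 3u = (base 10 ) 132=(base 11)110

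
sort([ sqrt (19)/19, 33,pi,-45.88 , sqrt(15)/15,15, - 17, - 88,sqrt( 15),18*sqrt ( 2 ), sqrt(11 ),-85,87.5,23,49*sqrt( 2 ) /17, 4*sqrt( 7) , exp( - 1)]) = [ - 88 ,-85,-45.88,- 17 , sqrt( 19 )/19, sqrt( 15)/15,exp ( - 1), pi,  sqrt( 11), sqrt( 15 ),  49*sqrt( 2 ) /17, 4 * sqrt(7), 15,23,18 * sqrt(2), 33, 87.5 ]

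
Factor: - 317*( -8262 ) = 2619054 = 2^1 * 3^5*17^1*317^1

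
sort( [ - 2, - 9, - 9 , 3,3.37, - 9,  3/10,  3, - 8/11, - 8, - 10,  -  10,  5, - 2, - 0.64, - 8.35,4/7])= [ - 10, - 10, - 9, - 9, - 9 , - 8.35, - 8 ,- 2 , - 2, - 8/11, - 0.64,  3/10,  4/7 , 3, 3, 3.37, 5] 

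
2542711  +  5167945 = 7710656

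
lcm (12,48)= 48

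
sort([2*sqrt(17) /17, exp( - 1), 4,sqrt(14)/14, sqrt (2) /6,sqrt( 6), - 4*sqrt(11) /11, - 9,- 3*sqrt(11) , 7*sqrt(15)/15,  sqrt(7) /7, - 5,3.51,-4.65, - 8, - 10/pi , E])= [ - 3*sqrt (11 ), - 9, - 8, - 5, - 4.65,  -  10/pi, - 4*sqrt( 11) /11,sqrt(2)/6 , sqrt( 14)/14, exp( - 1 ), sqrt(7 ) /7, 2*sqrt( 17)/17, 7  *  sqrt (15) /15,  sqrt(6),E, 3.51,4]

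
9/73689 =3/24563= 0.00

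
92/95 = 92/95=0.97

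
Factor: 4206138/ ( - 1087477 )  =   - 2^1* 3^1*67^( - 1)*16231^( - 1) * 701023^1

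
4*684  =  2736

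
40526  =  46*881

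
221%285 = 221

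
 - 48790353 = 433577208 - 482367561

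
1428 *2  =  2856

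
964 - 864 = 100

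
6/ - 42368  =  -1 + 21181/21184 = - 0.00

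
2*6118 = 12236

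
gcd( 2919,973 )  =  973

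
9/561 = 3/187  =  0.02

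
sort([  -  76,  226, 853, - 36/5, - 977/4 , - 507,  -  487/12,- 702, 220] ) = [- 702 , -507, - 977/4,-76,-487/12, - 36/5, 220, 226,853] 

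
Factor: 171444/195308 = 273/311 = 3^1*7^1*13^1*311^(-1 ) 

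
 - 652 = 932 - 1584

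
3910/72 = 1955/36 = 54.31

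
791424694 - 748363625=43061069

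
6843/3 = 2281 = 2281.00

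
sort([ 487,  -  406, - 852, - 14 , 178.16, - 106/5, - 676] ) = [ - 852, - 676, - 406, - 106/5, - 14,178.16,  487 ] 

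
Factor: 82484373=3^1*251^1 * 109541^1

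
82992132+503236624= 586228756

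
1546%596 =354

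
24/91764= 2/7647=0.00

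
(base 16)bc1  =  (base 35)2FY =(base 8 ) 5701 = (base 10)3009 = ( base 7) 11526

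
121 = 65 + 56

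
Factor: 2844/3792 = 3/4 = 2^(  -  2)*3^1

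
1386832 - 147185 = 1239647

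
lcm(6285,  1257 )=6285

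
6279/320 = 6279/320 = 19.62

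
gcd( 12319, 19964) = 1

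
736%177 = 28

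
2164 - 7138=-4974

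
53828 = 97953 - 44125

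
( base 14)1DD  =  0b110000111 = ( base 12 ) 287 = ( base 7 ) 1066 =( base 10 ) 391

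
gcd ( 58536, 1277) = 1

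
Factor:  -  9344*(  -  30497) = 2^7*73^1*30497^1 = 284963968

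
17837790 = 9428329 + 8409461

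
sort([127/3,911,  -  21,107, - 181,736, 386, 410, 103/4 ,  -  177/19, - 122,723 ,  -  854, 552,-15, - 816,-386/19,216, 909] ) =[-854 , - 816, -181,-122, - 21,-386/19, - 15, - 177/19,103/4,127/3, 107,216,386, 410,552, 723, 736, 909, 911]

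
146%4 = 2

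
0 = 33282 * 0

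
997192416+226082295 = 1223274711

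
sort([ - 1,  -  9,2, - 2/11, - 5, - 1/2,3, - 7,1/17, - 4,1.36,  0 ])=[ - 9, - 7, - 5, - 4, - 1, - 1/2, - 2/11,0, 1/17,1.36,2,3 ]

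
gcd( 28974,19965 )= 33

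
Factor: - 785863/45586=- 793/46 = - 2^( - 1 )*13^1*23^ ( - 1) * 61^1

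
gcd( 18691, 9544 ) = 1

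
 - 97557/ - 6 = 32519/2 =16259.50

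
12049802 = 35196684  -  23146882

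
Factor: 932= 2^2 * 233^1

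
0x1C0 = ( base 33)DJ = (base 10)448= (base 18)16G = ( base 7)1210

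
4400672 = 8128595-3727923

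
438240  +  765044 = 1203284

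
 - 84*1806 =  - 151704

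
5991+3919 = 9910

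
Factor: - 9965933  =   - 1811^1*5503^1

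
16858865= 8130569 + 8728296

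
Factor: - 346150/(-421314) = 3^( - 1 )*5^2*7^1*71^ ( - 1) = 175/213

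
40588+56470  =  97058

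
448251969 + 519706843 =967958812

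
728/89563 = 728/89563 = 0.01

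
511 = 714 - 203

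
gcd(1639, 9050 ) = 1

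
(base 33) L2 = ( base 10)695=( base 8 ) 1267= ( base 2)1010110111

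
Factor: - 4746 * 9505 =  - 2^1*3^1*5^1*7^1* 113^1*1901^1 = - 45110730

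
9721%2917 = 970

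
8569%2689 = 502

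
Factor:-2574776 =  - 2^3*321847^1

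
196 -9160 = -8964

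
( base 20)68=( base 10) 128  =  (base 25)53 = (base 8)200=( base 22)5i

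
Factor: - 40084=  - 2^2*11^1*911^1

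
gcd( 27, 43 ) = 1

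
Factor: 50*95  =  2^1*5^3*19^1=   4750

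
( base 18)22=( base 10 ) 38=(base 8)46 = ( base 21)1h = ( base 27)1B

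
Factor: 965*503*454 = 2^1*5^1 * 193^1*227^1*503^1=220369330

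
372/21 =17+ 5/7= 17.71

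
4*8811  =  35244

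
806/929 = 806/929 = 0.87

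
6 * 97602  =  585612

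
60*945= 56700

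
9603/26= 369 + 9/26 = 369.35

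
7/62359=7/62359  =  0.00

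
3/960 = 1/320 = 0.00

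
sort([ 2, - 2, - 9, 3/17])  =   [ - 9,-2, 3/17, 2]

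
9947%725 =522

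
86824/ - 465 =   -  187 + 131/465= - 186.72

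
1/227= 1/227 = 0.00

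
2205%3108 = 2205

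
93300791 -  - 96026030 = 189326821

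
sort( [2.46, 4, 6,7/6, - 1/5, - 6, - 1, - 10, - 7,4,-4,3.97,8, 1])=[ - 10,  -  7, - 6, - 4, - 1, - 1/5,1, 7/6,2.46, 3.97,4,4,6,8 ]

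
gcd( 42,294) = 42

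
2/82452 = 1/41226=0.00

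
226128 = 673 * 336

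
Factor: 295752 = 2^3*3^1 *12323^1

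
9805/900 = 1961/180  =  10.89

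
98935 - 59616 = 39319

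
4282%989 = 326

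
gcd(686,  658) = 14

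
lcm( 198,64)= 6336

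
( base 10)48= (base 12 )40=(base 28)1K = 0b110000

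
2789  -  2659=130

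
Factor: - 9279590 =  - 2^1 * 5^1*163^1 * 5693^1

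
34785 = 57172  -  22387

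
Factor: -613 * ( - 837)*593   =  3^3*31^1*593^1*613^1 = 304257033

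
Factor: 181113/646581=60371/215527 = 13^ ( - 1)*59^( - 1 ) * 73^1*281^ ( - 1 )*827^1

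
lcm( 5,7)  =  35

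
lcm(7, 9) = 63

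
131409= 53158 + 78251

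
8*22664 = 181312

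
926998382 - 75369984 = 851628398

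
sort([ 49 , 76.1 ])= [ 49,76.1 ]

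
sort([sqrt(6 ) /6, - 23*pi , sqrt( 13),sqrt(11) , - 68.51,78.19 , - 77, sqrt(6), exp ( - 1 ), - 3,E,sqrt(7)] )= [ - 77 , - 23*pi, - 68.51, - 3 , exp(- 1),sqrt(6 )/6, sqrt (6 ), sqrt( 7), E, sqrt(11),sqrt( 13 ),78.19] 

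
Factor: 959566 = 2^1*479783^1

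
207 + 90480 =90687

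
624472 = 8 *78059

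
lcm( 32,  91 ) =2912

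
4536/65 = 69 + 51/65=69.78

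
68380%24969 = 18442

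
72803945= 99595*731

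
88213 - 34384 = 53829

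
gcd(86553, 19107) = 9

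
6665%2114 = 323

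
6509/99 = 6509/99 = 65.75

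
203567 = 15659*13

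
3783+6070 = 9853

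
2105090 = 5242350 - 3137260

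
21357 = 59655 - 38298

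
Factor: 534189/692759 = 5289/6859 = 3^1*19^( - 3)*41^1*43^1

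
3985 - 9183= - 5198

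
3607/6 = 601 + 1/6 = 601.17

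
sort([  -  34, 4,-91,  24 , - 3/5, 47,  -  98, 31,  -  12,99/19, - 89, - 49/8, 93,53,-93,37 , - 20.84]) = [ - 98,-93, - 91 , - 89 ,  -  34,-20.84, - 12, - 49/8, - 3/5,4, 99/19,24, 31,37, 47, 53,93] 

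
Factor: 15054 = 2^1*3^1*13^1*193^1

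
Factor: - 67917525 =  - 3^1*5^2*13^1*41^1*1699^1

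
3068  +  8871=11939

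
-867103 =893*( - 971)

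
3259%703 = 447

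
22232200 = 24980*890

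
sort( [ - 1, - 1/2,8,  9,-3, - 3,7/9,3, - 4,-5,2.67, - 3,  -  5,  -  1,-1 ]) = [-5,-5, - 4,-3, - 3, -3,-1, - 1,-1,-1/2,7/9,2.67, 3,8,9]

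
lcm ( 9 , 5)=45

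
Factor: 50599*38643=3^1*11^1*1171^1 * 50599^1 = 1955297157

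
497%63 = 56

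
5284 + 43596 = 48880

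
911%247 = 170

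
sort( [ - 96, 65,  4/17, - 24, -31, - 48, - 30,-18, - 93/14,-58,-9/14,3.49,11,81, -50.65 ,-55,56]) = [ - 96,  -  58, - 55,-50.65, - 48, - 31, - 30,- 24 , - 18, - 93/14, - 9/14,  4/17,  3.49,11,  56 , 65,81]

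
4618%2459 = 2159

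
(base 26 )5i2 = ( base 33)3HM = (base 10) 3850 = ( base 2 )111100001010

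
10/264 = 5/132 = 0.04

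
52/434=26/217 = 0.12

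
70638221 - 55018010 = 15620211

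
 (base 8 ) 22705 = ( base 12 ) 5719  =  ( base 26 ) E7N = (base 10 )9669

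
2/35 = 2/35 = 0.06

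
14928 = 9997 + 4931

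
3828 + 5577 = 9405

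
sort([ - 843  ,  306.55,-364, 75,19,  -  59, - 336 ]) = [-843,-364, - 336,  -  59,19, 75,  306.55 ] 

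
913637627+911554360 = 1825191987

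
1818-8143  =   - 6325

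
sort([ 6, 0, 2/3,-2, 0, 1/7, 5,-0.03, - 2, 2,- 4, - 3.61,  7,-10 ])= [ - 10,-4,-3.61,-2 , -2,-0.03, 0,  0,1/7, 2/3,2, 5,6,  7]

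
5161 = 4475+686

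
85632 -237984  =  - 152352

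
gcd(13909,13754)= 1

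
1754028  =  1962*894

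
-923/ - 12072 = 923/12072 = 0.08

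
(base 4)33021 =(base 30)129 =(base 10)969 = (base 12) 689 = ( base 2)1111001001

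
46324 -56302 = - 9978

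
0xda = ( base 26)8a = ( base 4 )3122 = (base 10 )218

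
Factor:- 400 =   -  2^4*5^2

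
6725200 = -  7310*( - 920)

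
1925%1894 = 31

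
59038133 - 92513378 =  - 33475245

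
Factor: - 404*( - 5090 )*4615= 9490101400 = 2^3*5^2*13^1*71^1 * 101^1* 509^1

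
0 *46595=0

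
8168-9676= - 1508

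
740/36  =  20 + 5/9=20.56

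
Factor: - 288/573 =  - 96/191= - 2^5*3^1*191^( - 1) 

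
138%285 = 138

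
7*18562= 129934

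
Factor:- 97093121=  - 227^1*427723^1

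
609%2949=609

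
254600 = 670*380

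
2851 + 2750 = 5601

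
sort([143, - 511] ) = [ - 511,  143]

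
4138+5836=9974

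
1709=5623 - 3914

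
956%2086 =956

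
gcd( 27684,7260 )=12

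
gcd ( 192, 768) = 192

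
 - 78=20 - 98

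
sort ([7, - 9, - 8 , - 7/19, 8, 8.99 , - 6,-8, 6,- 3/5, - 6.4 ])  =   [ - 9, - 8,-8, - 6.4, - 6, - 3/5, - 7/19, 6,7, 8, 8.99]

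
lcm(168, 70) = 840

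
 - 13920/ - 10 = 1392/1 = 1392.00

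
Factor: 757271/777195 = 3^ ( - 4) * 5^( - 1)*19^( - 1 ) * 101^( - 1 )*757271^1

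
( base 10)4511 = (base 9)6162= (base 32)4CV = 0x119F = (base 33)44N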